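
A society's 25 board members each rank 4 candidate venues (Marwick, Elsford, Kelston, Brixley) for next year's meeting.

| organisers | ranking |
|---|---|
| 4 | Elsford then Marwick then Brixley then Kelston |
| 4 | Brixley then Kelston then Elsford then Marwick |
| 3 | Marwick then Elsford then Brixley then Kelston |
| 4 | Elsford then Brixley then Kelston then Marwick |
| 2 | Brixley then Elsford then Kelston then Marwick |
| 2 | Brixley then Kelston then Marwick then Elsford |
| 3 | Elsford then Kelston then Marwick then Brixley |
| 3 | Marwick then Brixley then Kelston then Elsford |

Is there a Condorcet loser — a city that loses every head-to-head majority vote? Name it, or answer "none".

Head-to-head results (25 organisers):
Marwick vs Elsford: 8 to 17, Elsford.
Marwick vs Kelston: Kelston wins 15–10.
Marwick vs Brixley: Marwick, 13–12.
Elsford vs Kelston: Elsford, 16–9.
Elsford vs Brixley: Elsford preferred on 4+3+4+3 = 14 ballots; Elsford wins 14–11.
Kelston vs Brixley: Brixley, 22–3.
Each city has at least one pairwise win (Marwick beats Brixley; Elsford beats Marwick; Kelston beats Marwick; Brixley beats Kelston) — no Condorcet loser.

none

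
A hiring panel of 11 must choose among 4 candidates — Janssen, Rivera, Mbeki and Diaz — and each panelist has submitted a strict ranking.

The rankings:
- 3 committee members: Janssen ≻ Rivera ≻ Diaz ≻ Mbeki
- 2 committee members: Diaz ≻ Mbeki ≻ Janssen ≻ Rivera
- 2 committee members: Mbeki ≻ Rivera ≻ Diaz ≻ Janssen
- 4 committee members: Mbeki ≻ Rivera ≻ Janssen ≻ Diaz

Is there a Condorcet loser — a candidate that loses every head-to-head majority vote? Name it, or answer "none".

Pairwise majorities:
Janssen vs Rivera: Rivera wins 6–5.
Janssen vs Mbeki: Janssen is ranked higher on 3 ballots, Mbeki on 8. Mbeki wins 8–3.
Janssen vs Diaz: Janssen is ranked higher on 3+4 = 7 ballots, Diaz on 4. Janssen wins 7–4.
Rivera vs Mbeki: Mbeki, 8–3.
Rivera vs Diaz: Rivera wins 9–2.
Mbeki–Diaz: Mbeki 6–5.
Diaz loses to every other candidate — it is the Condorcet loser.

Diaz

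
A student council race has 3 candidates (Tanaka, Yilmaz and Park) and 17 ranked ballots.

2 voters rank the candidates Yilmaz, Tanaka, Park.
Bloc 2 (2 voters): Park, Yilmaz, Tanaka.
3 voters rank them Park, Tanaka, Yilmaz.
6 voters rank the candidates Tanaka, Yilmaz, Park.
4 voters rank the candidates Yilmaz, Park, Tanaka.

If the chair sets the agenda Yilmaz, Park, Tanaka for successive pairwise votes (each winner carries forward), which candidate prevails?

Round 1: Yilmaz vs Park — 12–5, Yilmaz advances.
Round 2: Yilmaz vs Tanaka — 8–9, Tanaka advances.
The agenda winner is Tanaka.

Tanaka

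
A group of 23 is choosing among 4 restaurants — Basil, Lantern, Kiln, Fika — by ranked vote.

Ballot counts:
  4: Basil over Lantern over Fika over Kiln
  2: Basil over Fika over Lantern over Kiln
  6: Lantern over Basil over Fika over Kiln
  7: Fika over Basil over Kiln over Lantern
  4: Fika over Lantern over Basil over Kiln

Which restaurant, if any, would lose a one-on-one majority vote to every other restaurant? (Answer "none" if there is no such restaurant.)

Pairwise majorities:
Basil vs Lantern: 13 to 10, Basil.
Basil vs Kiln: 23 to 0, Basil.
Basil vs Fika: 4+2+6 = 12 for Basil, 11 for Fika — Basil by 12–11.
Lantern vs Kiln: 16 to 7, Lantern.
Lantern–Fika: Fika 13–10.
Kiln vs Fika: Kiln is ranked higher on 0 ballots, Fika on 23. Fika wins 23–0.
Only Kiln has no wins; Kiln is the Condorcet loser.

Kiln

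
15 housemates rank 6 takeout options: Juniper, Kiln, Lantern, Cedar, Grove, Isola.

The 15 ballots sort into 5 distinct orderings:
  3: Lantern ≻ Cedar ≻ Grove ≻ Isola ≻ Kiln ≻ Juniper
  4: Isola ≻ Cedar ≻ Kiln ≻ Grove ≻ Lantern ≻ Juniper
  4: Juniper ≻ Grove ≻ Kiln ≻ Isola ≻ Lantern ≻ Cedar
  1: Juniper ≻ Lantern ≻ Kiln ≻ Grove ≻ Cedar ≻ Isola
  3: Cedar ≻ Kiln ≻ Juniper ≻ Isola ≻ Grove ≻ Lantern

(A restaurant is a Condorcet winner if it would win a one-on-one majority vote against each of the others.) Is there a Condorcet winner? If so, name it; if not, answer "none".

Pairwise majorities:
Juniper vs Kiln: Juniper preferred on 4+1 = 5 ballots; Kiln wins 10–5.
Juniper vs Lantern: 8 to 7, Juniper.
Juniper vs Cedar: Juniper preferred on 4+1 = 5 ballots; Cedar wins 10–5.
Juniper vs Grove: 8 to 7, Juniper.
Juniper vs Isola: Juniper is ranked higher on 4+1+3 = 8 ballots, Isola on 7. Juniper wins 8–7.
Kiln vs Lantern: Kiln preferred on 4+4+3 = 11 ballots; Kiln wins 11–4.
Kiln vs Cedar: Kiln is ranked higher on 4+1 = 5 ballots, Cedar on 10. Cedar wins 10–5.
Kiln vs Grove: 8 to 7, Kiln.
Kiln vs Isola: 4+1+3 = 8 for Kiln, 7 for Isola — Kiln by 8–7.
Lantern vs Cedar: Lantern preferred on 3+4+1 = 8 ballots; Lantern wins 8–7.
Lantern vs Grove: 4 to 11, Grove.
Lantern vs Isola: Lantern is ranked higher on 3+1 = 4 ballots, Isola on 11. Isola wins 11–4.
Cedar vs Grove: 3+4+3 = 10 for Cedar, 5 for Grove — Cedar by 10–5.
Cedar vs Isola: 7 to 8, Isola.
Grove vs Isola: 3+4+1 = 8 for Grove, 7 for Isola — Grove by 8–7.
Every restaurant loses at least once (Juniper loses to Kiln; Kiln loses to Cedar; Lantern loses to Juniper; Cedar loses to Lantern; Grove loses to Juniper; Isola loses to Juniper). The majority relation contains the cycle Juniper > Lantern > Cedar > Juniper, so there is no Condorcet winner.

none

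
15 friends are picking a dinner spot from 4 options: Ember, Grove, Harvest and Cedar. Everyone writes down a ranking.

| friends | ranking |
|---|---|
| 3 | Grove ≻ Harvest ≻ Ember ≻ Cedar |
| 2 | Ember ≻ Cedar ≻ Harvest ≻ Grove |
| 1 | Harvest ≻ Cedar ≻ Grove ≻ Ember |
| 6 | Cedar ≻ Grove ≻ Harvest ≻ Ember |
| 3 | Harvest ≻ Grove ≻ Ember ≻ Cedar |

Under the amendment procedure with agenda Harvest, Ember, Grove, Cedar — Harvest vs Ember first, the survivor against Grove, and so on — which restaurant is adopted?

Round 1: Harvest vs Ember — 13–2, Harvest advances.
Round 2: Harvest vs Grove — 6–9, Grove advances.
Round 3: Grove vs Cedar — 6–9, Cedar advances.
Cedar survives the agenda.

Cedar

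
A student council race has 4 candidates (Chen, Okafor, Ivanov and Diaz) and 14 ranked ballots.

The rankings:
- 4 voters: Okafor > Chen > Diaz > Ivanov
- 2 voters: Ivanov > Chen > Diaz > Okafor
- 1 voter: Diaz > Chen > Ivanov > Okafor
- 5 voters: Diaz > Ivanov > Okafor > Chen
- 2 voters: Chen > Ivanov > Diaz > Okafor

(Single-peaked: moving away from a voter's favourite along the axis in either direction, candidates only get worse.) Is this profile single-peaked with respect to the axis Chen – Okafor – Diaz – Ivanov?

Axis positions: Chen=1, Okafor=2, Diaz=3, Ivanov=4.
Ballot type 1 (peak Okafor at position 2): ranking walks positions 2-1-3-4, expanding outward from the peak — single-peaked.
Ballot type 2: ranking walks positions 4-1-3-2; Chen is ranked above Diaz even though Diaz lies between Chen and the peak Ivanov on the axis — preferences dip and rise again. Not single-peaked.
Ballot type 3: ranking walks positions 3-1-4-2; Chen is ranked above Okafor even though Okafor lies between Chen and the peak Diaz on the axis — preferences dip and rise again. Not single-peaked.
Ballot type 4 (peak Diaz at position 3): ranking walks positions 3-4-2-1, expanding outward from the peak — single-peaked.
Ballot type 5: ranking walks positions 1-4-3-2; Ivanov is ranked above Okafor even though Okafor lies between Ivanov and the peak Chen on the axis — preferences dip and rise again. Not single-peaked.
Ballot type 2 violates single-peakedness, so the profile is not single-peaked on this axis.

no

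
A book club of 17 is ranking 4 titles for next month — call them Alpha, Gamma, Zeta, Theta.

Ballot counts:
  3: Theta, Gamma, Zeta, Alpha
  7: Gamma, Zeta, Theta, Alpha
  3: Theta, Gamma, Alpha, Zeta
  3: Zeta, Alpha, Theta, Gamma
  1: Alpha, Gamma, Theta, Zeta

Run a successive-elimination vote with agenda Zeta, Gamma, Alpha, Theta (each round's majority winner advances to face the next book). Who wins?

Theta

Round 1: Zeta vs Gamma — 3–14, Gamma advances.
Round 2: Gamma vs Alpha — 13–4, Gamma advances.
Round 3: Gamma vs Theta — 8–9, Theta advances.
The agenda winner is Theta.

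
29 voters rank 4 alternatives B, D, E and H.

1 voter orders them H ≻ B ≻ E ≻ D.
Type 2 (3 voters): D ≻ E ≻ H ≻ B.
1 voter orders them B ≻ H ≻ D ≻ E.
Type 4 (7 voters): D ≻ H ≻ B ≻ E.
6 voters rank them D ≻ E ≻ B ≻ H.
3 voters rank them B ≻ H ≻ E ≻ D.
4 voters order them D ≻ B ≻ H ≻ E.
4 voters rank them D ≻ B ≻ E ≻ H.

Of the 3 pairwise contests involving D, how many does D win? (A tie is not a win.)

3

D against each rival (29 voters):
D vs B: 24 to 5, D.
D vs E: 3+1+7+6+4+4 = 25 for D, 4 for E — D by 25–4.
D–H: D 24–5.
D beats B, E, H — 3 pairwise wins.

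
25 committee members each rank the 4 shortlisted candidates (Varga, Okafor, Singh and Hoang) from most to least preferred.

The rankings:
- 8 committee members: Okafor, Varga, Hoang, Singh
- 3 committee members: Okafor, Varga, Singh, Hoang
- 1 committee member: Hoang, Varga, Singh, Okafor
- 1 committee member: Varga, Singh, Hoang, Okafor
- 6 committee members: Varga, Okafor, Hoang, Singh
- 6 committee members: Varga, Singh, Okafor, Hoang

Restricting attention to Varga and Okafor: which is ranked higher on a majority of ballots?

Varga

Ballots ranking Varga above Okafor: 1 + 1 + 6 + 6 = 14.
Ballots ranking Okafor above Varga: 25 − 14 = 11.
Varga wins the head-to-head 14–11.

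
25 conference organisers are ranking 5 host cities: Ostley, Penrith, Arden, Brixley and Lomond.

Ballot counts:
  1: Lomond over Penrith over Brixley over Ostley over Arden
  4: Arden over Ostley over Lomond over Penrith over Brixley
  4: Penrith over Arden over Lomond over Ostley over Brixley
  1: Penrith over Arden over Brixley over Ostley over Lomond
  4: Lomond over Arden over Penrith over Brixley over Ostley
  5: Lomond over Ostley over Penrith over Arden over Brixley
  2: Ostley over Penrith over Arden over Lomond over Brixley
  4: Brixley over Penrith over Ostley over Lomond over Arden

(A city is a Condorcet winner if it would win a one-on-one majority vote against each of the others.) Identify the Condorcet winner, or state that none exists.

Lomond

Pairwise majorities:
Ostley vs Penrith: Penrith, 14–11.
Ostley–Arden: Arden 13–12.
Ostley vs Brixley: Ostley wins 15–10.
Ostley vs Lomond: Lomond, 14–11.
Penrith vs Arden: Penrith, 17–8.
Penrith–Brixley: Penrith 21–4.
Penrith vs Lomond: Lomond, 14–11.
Arden vs Brixley: Arden wins 20–5.
Arden–Lomond: Lomond 14–11.
Brixley vs Lomond: Lomond, 20–5.
Lomond beats each of Ostley, Penrith, Arden, Brixley — Lomond is the Condorcet winner.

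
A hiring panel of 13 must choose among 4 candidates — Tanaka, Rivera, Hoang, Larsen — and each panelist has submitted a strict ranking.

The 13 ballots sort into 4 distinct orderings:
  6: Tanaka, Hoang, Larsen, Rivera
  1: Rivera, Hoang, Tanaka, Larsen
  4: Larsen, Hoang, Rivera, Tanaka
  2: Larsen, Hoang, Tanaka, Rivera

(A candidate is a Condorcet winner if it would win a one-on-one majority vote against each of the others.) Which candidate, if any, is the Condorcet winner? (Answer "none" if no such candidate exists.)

Check each pair by majority over 13 ballots:
Tanaka vs Rivera: 8 to 5, Tanaka.
Tanaka vs Hoang: 6 for Tanaka, 7 for Hoang — Hoang by 7–6.
Tanaka vs Larsen: Tanaka preferred on 6+1 = 7 ballots; Tanaka wins 7–6.
Rivera vs Hoang: Rivera is ranked higher on 1 ballot, Hoang on 12. Hoang wins 12–1.
Rivera vs Larsen: Rivera preferred on 1 ballot; Larsen wins 12–1.
Hoang vs Larsen: Hoang wins 7–6.
Hoang wins every pairwise contest, so Hoang is the Condorcet winner.

Hoang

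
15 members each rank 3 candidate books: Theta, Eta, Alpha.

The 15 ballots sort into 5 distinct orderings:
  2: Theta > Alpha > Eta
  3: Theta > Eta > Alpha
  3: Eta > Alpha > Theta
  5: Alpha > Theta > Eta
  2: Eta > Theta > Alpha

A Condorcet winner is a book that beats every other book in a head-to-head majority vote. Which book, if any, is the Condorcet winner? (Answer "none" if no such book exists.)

none

Pairwise majorities:
Theta vs Eta: Theta preferred on 2+3+5 = 10 ballots; Theta wins 10–5.
Theta vs Alpha: Theta preferred on 2+3+2 = 7 ballots; Alpha wins 8–7.
Eta vs Alpha: Eta preferred on 3+3+2 = 8 ballots; Eta wins 8–7.
No book is unbeaten: Theta loses to Alpha; Eta loses to Theta; Alpha loses to Eta. In particular Theta → Eta → Alpha → Theta is a majority cycle — no Condorcet winner exists.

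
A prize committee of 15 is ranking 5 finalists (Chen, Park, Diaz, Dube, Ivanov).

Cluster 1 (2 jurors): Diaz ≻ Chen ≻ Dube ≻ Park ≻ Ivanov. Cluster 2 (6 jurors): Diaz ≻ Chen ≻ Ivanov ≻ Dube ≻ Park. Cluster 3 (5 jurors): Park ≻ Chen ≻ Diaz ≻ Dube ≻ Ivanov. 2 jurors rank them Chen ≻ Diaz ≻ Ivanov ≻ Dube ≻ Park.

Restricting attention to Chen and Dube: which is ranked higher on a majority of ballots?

Ballots ranking Chen above Dube: 2 + 6 + 5 + 2 = 15.
Ballots ranking Dube above Chen: 15 − 15 = 0.
Chen wins the head-to-head 15–0.

Chen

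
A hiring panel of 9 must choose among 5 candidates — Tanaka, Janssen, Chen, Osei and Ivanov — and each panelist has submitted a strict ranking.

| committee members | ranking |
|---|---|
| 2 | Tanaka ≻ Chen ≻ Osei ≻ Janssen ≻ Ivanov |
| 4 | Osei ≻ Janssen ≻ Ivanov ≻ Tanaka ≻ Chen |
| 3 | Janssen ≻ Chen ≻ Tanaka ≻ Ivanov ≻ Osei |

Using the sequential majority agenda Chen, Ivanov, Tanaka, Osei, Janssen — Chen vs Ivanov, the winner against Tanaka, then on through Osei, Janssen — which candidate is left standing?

Janssen

Round 1: Chen vs Ivanov — 5–4, Chen advances.
Round 2: Chen vs Tanaka — 3–6, Tanaka advances.
Round 3: Tanaka vs Osei — 5–4, Tanaka advances.
Round 4: Tanaka vs Janssen — 2–7, Janssen advances.
Janssen survives the agenda.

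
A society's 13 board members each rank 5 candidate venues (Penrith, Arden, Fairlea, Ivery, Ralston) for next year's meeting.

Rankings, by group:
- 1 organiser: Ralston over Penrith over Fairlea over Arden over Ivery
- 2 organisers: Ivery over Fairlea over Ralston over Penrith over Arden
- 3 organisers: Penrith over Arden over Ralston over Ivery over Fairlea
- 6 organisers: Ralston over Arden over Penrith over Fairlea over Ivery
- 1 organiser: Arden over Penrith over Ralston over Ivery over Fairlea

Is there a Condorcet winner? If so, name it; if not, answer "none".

Check each pair by majority over 13 ballots:
Penrith vs Arden: Penrith is ranked higher on 1+2+3 = 6 ballots, Arden on 7. Arden wins 7–6.
Penrith–Fairlea: Penrith 11–2.
Penrith vs Ivery: 11 to 2, Penrith.
Penrith vs Ralston: 4 to 9, Ralston.
Arden vs Fairlea: Arden wins 10–3.
Arden–Ivery: Arden 11–2.
Arden vs Ralston: Ralston wins 9–4.
Fairlea–Ivery: Fairlea 7–6.
Fairlea vs Ralston: Fairlea is ranked higher on 2 ballots, Ralston on 11. Ralston wins 11–2.
Ivery vs Ralston: Ralston, 11–2.
Ralston wins every pairwise contest, so Ralston is the Condorcet winner.

Ralston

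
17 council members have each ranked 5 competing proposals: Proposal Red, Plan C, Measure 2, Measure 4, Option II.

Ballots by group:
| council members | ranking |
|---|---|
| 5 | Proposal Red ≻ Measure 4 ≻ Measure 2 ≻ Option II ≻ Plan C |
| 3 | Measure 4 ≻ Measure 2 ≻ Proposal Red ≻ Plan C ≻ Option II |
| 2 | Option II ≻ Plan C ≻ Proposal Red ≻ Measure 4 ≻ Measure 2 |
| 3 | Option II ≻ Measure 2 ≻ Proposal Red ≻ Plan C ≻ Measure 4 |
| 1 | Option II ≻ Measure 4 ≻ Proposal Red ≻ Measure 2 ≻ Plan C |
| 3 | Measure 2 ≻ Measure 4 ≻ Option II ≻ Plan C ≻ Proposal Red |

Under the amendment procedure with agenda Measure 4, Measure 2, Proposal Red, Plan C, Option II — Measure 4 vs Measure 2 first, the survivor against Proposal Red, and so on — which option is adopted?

Round 1: Measure 4 vs Measure 2 — 11–6, Measure 4 advances.
Round 2: Measure 4 vs Proposal Red — 7–10, Proposal Red advances.
Round 3: Proposal Red vs Plan C — 12–5, Proposal Red advances.
Round 4: Proposal Red vs Option II — 8–9, Option II advances.
The agenda winner is Option II.

Option II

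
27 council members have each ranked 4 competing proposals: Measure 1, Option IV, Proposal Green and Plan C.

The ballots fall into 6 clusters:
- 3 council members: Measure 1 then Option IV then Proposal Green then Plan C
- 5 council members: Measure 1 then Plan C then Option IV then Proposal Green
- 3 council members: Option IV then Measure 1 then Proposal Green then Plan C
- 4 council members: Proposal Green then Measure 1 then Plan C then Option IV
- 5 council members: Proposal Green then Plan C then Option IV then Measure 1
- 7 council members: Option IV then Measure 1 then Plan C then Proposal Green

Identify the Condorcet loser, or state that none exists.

Pairwise majorities:
Measure 1 vs Option IV: 12 to 15, Option IV.
Measure 1 vs Proposal Green: 18 to 9, Measure 1.
Measure 1 vs Plan C: Measure 1, 22–5.
Option IV vs Proposal Green: 18 to 9, Option IV.
Option IV vs Plan C: 13 to 14, Plan C.
Proposal Green vs Plan C: Proposal Green is ranked higher on 3+3+4+5 = 15 ballots, Plan C on 12. Proposal Green wins 15–12.
Each option has at least one pairwise win (Measure 1 beats Proposal Green; Option IV beats Measure 1; Proposal Green beats Plan C; Plan C beats Option IV) — no Condorcet loser.

none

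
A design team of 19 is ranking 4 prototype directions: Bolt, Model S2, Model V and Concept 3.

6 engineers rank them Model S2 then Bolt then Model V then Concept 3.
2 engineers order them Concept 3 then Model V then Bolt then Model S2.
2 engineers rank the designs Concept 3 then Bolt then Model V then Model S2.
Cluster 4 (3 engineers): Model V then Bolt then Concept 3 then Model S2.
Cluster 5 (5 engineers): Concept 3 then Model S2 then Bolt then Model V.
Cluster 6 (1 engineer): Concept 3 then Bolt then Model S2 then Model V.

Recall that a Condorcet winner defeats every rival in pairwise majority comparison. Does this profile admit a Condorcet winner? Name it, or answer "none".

Head-to-head results (19 engineers):
Bolt–Model S2: Model S2 11–8.
Bolt vs Model V: Bolt, 14–5.
Bolt vs Concept 3: Concept 3 wins 10–9.
Model S2 vs Model V: Model S2 wins 12–7.
Model S2 vs Concept 3: Concept 3 wins 13–6.
Model V vs Concept 3: Concept 3, 10–9.
Concept 3 wins every pairwise contest, so Concept 3 is the Condorcet winner.

Concept 3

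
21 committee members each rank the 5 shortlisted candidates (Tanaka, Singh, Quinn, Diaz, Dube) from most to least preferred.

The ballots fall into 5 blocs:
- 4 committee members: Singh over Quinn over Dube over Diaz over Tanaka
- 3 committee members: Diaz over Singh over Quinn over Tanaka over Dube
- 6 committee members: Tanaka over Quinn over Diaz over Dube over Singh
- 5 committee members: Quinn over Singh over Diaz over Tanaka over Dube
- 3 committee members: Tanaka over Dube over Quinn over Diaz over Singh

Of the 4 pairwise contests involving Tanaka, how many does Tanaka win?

1

Tanaka against each rival (21 committee members):
Tanaka vs Singh: 9 to 12, Singh.
Tanaka vs Quinn: Tanaka preferred on 6+3 = 9 ballots; Quinn wins 12–9.
Tanaka vs Diaz: Diaz, 12–9.
Tanaka vs Dube: Tanaka is ranked higher on 3+6+5+3 = 17 ballots, Dube on 4. Tanaka wins 17–4.
Tanaka beats Dube; loses to Singh, Quinn, Diaz — 1 pairwise win.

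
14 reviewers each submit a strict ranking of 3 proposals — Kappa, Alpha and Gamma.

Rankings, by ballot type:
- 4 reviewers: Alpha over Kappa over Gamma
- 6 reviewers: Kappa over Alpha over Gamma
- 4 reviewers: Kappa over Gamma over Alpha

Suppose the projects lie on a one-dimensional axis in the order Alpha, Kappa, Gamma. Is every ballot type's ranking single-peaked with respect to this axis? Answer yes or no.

yes

Axis positions: Alpha=1, Kappa=2, Gamma=3.
Ballot type 1 (peak Alpha at position 1): ranking walks positions 1-2-3, expanding outward from the peak — single-peaked.
Ballot type 2 (peak Kappa at position 2): ranking walks positions 2-1-3, expanding outward from the peak — single-peaked.
Ballot type 3 (peak Kappa at position 2): ranking walks positions 2-3-1, expanding outward from the peak — single-peaked.
Every ranking is single-peaked on this axis.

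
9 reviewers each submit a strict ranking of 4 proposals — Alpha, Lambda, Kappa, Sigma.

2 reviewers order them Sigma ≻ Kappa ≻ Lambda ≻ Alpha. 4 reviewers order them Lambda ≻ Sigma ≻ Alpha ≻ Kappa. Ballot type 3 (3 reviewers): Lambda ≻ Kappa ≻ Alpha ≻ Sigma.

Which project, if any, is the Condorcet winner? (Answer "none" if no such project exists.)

Lambda

Head-to-head results (9 reviewers):
Alpha vs Lambda: Alpha preferred on 0 ballots; Lambda wins 9–0.
Alpha vs Kappa: 4 to 5, Kappa.
Alpha–Sigma: Sigma 6–3.
Lambda vs Kappa: Lambda, 7–2.
Lambda vs Sigma: Lambda, 7–2.
Kappa vs Sigma: Kappa is ranked higher on 3 ballots, Sigma on 6. Sigma wins 6–3.
Lambda defeats every rival head-to-head and is the Condorcet winner.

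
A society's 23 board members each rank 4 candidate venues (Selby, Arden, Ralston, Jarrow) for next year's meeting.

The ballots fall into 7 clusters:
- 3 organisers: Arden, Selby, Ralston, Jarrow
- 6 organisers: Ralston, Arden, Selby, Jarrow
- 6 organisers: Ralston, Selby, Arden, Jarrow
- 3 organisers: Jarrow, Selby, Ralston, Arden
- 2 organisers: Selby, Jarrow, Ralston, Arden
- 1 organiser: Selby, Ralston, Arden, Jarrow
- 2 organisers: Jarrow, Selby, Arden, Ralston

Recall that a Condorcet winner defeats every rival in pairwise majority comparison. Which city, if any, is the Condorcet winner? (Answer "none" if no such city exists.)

Pairwise majorities:
Selby vs Arden: 6+3+2+1+2 = 14 for Selby, 9 for Arden — Selby by 14–9.
Selby vs Ralston: 3+3+2+1+2 = 11 for Selby, 12 for Ralston — Ralston by 12–11.
Selby vs Jarrow: 3+6+6+2+1 = 18 for Selby, 5 for Jarrow — Selby by 18–5.
Arden–Ralston: Ralston 18–5.
Arden vs Jarrow: Arden preferred on 3+6+6+1 = 16 ballots; Arden wins 16–7.
Ralston vs Jarrow: 16 to 7, Ralston.
Ralston defeats every rival head-to-head and is the Condorcet winner.

Ralston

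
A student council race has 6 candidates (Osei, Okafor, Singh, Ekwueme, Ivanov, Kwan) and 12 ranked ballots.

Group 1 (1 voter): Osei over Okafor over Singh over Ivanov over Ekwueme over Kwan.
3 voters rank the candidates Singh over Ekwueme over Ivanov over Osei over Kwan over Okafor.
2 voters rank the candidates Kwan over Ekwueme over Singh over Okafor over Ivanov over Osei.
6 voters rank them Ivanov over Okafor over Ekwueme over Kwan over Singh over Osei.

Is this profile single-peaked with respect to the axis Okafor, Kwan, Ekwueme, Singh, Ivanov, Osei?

no

Axis positions: Okafor=1, Kwan=2, Ekwueme=3, Singh=4, Ivanov=5, Osei=6.
Group 1: ranking walks positions 6-1-4-5-3-2; Okafor is ranked above Ivanov even though Ivanov lies between Okafor and the peak Osei on the axis — preferences dip and rise again. Not single-peaked.
Group 2 (peak Singh at position 4): ranking walks positions 4-3-5-6-2-1, expanding outward from the peak — single-peaked.
Group 3 (peak Kwan at position 2): ranking walks positions 2-3-4-1-5-6, expanding outward from the peak — single-peaked.
Group 4: ranking walks positions 5-1-3-2-4-6; Okafor is ranked above Singh even though Singh lies between Okafor and the peak Ivanov on the axis — preferences dip and rise again. Not single-peaked.
Group 1 violates single-peakedness, so the profile is not single-peaked on this axis.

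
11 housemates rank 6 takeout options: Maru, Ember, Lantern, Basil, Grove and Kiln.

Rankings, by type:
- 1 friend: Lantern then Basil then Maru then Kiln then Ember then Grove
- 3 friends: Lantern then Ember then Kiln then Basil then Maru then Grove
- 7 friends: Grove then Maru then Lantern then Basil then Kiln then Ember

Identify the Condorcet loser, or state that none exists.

Ember

Head-to-head results (11 friends):
Maru vs Ember: Maru wins 8–3.
Maru–Lantern: Maru 7–4.
Maru–Basil: Maru 7–4.
Maru vs Grove: Maru is ranked higher on 1+3 = 4 ballots, Grove on 7. Grove wins 7–4.
Maru vs Kiln: Maru is ranked higher on 1+7 = 8 ballots, Kiln on 3. Maru wins 8–3.
Ember vs Lantern: 0 for Ember, 11 for Lantern — Lantern by 11–0.
Ember vs Basil: 3 for Ember, 8 for Basil — Basil by 8–3.
Ember vs Grove: Ember preferred on 1+3 = 4 ballots; Grove wins 7–4.
Ember–Kiln: Kiln 8–3.
Lantern–Basil: Lantern 11–0.
Lantern vs Grove: 1+3 = 4 for Lantern, 7 for Grove — Grove by 7–4.
Lantern–Kiln: Lantern 11–0.
Basil–Grove: Grove 7–4.
Basil–Kiln: Basil 8–3.
Grove vs Kiln: 7 to 4, Grove.
Ember loses to every other restaurant — it is the Condorcet loser.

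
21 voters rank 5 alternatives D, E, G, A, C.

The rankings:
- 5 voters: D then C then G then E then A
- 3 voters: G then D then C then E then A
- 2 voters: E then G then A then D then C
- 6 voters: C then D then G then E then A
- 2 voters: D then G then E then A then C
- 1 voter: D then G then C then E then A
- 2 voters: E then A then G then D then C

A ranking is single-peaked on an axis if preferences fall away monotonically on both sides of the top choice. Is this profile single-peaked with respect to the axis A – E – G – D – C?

Axis positions: A=1, E=2, G=3, D=4, C=5.
Ballot type 1 (peak D at position 4): ranking walks positions 4-5-3-2-1, expanding outward from the peak — single-peaked.
Ballot type 2 (peak G at position 3): ranking walks positions 3-4-5-2-1, expanding outward from the peak — single-peaked.
Ballot type 3 (peak E at position 2): ranking walks positions 2-3-1-4-5, expanding outward from the peak — single-peaked.
Ballot type 4 (peak C at position 5): ranking walks positions 5-4-3-2-1, expanding outward from the peak — single-peaked.
Ballot type 5 (peak D at position 4): ranking walks positions 4-3-2-1-5, expanding outward from the peak — single-peaked.
Ballot type 6 (peak D at position 4): ranking walks positions 4-3-5-2-1, expanding outward from the peak — single-peaked.
Ballot type 7 (peak E at position 2): ranking walks positions 2-1-3-4-5, expanding outward from the peak — single-peaked.
Every ranking is single-peaked on this axis.

yes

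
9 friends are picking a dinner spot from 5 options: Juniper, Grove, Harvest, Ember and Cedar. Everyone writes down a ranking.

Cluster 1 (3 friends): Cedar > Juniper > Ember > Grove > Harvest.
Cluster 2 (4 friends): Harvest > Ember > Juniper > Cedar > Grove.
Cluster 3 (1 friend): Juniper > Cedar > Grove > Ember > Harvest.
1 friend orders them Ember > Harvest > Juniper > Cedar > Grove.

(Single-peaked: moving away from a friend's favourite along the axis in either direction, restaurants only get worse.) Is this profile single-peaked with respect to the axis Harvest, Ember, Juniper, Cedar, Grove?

yes

Axis positions: Harvest=1, Ember=2, Juniper=3, Cedar=4, Grove=5.
Cluster 1 (peak Cedar at position 4): ranking walks positions 4-3-2-5-1, expanding outward from the peak — single-peaked.
Cluster 2 (peak Harvest at position 1): ranking walks positions 1-2-3-4-5, expanding outward from the peak — single-peaked.
Cluster 3 (peak Juniper at position 3): ranking walks positions 3-4-5-2-1, expanding outward from the peak — single-peaked.
Cluster 4 (peak Ember at position 2): ranking walks positions 2-1-3-4-5, expanding outward from the peak — single-peaked.
Every ranking is single-peaked on this axis.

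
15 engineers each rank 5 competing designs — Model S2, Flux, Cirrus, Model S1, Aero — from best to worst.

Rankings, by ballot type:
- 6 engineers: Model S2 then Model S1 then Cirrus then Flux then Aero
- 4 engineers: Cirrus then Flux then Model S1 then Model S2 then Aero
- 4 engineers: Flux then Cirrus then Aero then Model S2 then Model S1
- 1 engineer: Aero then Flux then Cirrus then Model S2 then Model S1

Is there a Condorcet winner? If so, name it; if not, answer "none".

Cirrus

Check each pair by majority over 15 ballots:
Model S2 vs Flux: Model S2 is ranked higher on 6 ballots, Flux on 9. Flux wins 9–6.
Model S2 vs Cirrus: Model S2 is ranked higher on 6 ballots, Cirrus on 9. Cirrus wins 9–6.
Model S2 vs Model S1: 6+4+1 = 11 for Model S2, 4 for Model S1 — Model S2 by 11–4.
Model S2 vs Aero: Model S2 preferred on 6+4 = 10 ballots; Model S2 wins 10–5.
Flux vs Cirrus: Flux preferred on 4+1 = 5 ballots; Cirrus wins 10–5.
Flux vs Model S1: 4+4+1 = 9 for Flux, 6 for Model S1 — Flux by 9–6.
Flux vs Aero: Flux preferred on 6+4+4 = 14 ballots; Flux wins 14–1.
Cirrus vs Model S1: 4+4+1 = 9 for Cirrus, 6 for Model S1 — Cirrus by 9–6.
Cirrus vs Aero: 14 to 1, Cirrus.
Model S1 vs Aero: 10 to 5, Model S1.
Only Cirrus has no losses; Cirrus is the Condorcet winner.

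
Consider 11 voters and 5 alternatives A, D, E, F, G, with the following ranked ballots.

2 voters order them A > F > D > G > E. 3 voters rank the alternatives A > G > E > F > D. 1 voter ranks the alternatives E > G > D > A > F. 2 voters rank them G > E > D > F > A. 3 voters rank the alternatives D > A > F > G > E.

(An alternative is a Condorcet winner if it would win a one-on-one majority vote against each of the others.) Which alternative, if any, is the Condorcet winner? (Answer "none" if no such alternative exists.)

none

Pairwise majorities:
A vs D: A is ranked higher on 2+3 = 5 ballots, D on 6. D wins 6–5.
A vs E: 8 to 3, A.
A vs F: A, 9–2.
A vs G: A wins 8–3.
D vs E: D is ranked higher on 2+3 = 5 ballots, E on 6. E wins 6–5.
D vs F: D preferred on 1+2+3 = 6 ballots; D wins 6–5.
D–G: G 6–5.
E vs F: 6 to 5, E.
E vs G: G wins 10–1.
F vs G: 2+3 = 5 for F, 6 for G — G by 6–5.
Every alternative loses at least once (A loses to D; D loses to E; E loses to A; F loses to A; G loses to A). The majority relation contains the cycle A > E > D > A, so there is no Condorcet winner.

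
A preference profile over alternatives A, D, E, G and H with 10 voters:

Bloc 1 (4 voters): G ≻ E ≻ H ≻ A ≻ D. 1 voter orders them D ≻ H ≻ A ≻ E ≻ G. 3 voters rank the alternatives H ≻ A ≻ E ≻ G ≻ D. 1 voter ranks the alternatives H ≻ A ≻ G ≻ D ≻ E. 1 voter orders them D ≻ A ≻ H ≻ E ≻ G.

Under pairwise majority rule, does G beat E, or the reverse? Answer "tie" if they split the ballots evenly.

tie

Ballots ranking G above E: 4 + 1 = 5.
Ballots ranking E above G: 10 − 5 = 5.
5–5: the pair ties.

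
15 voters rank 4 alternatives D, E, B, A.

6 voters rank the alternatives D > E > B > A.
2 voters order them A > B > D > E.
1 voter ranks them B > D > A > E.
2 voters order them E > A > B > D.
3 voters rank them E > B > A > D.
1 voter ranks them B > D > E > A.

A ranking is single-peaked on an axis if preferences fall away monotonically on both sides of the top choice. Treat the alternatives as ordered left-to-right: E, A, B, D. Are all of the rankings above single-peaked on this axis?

no

Axis positions: E=1, A=2, B=3, D=4.
Type 1: ranking walks positions 4-1-3-2; E is ranked above B even though B lies between E and the peak D on the axis — preferences dip and rise again. Not single-peaked.
Type 2 (peak A at position 2): ranking walks positions 2-3-4-1, expanding outward from the peak — single-peaked.
Type 3 (peak B at position 3): ranking walks positions 3-4-2-1, expanding outward from the peak — single-peaked.
Type 4 (peak E at position 1): ranking walks positions 1-2-3-4, expanding outward from the peak — single-peaked.
Type 5: ranking walks positions 1-3-2-4; B is ranked above A even though A lies between B and the peak E on the axis — preferences dip and rise again. Not single-peaked.
Type 6: ranking walks positions 3-4-1-2; E is ranked above A even though A lies between E and the peak B on the axis — preferences dip and rise again. Not single-peaked.
Type 1 violates single-peakedness, so the profile is not single-peaked on this axis.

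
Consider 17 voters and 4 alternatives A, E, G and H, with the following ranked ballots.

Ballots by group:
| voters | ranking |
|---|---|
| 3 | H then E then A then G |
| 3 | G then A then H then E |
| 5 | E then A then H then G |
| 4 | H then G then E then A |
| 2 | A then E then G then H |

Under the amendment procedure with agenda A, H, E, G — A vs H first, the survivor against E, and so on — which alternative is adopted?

E

Round 1: A vs H — 10–7, A advances.
Round 2: A vs E — 5–12, E advances.
Round 3: E vs G — 10–7, E advances.
The agenda winner is E.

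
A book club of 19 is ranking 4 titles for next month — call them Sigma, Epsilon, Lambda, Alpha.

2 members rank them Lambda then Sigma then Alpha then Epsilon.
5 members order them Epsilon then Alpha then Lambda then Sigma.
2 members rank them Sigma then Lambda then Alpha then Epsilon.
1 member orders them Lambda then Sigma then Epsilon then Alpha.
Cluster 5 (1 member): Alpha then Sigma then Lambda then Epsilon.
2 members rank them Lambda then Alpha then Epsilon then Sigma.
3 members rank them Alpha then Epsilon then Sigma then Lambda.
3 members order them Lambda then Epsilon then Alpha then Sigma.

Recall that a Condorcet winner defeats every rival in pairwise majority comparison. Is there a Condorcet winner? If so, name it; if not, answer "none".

Lambda

Check each pair by majority over 19 ballots:
Sigma vs Epsilon: Sigma preferred on 2+2+1+1 = 6 ballots; Epsilon wins 13–6.
Sigma vs Lambda: 2+1+3 = 6 for Sigma, 13 for Lambda — Lambda by 13–6.
Sigma vs Alpha: 5 to 14, Alpha.
Epsilon vs Lambda: Epsilon preferred on 5+3 = 8 ballots; Lambda wins 11–8.
Epsilon vs Alpha: Epsilon preferred on 5+1+3 = 9 ballots; Alpha wins 10–9.
Lambda vs Alpha: Lambda is ranked higher on 2+2+1+2+3 = 10 ballots, Alpha on 9. Lambda wins 10–9.
Only Lambda has no losses; Lambda is the Condorcet winner.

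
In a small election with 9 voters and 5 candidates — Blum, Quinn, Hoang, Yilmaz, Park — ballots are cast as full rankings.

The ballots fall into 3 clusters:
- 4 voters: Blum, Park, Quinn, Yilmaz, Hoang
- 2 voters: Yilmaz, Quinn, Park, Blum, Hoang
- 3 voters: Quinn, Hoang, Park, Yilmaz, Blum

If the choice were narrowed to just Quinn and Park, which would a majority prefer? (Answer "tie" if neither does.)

Ballots ranking Quinn above Park: 2 + 3 = 5.
Ballots ranking Park above Quinn: 9 − 5 = 4.
Quinn wins the head-to-head 5–4.

Quinn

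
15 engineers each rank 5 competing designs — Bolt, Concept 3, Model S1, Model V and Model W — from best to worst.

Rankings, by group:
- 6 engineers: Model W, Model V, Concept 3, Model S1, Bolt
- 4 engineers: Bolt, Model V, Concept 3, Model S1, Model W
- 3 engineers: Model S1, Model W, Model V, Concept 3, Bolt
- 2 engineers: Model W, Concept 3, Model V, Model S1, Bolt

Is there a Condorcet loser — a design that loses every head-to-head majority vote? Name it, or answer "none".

Head-to-head results (15 engineers):
Bolt vs Concept 3: 4 to 11, Concept 3.
Bolt vs Model S1: Bolt is ranked higher on 4 ballots, Model S1 on 11. Model S1 wins 11–4.
Bolt vs Model V: 4 for Bolt, 11 for Model V — Model V by 11–4.
Bolt vs Model W: 4 for Bolt, 11 for Model W — Model W by 11–4.
Concept 3–Model S1: Concept 3 12–3.
Concept 3–Model V: Model V 13–2.
Concept 3–Model W: Model W 11–4.
Model S1 vs Model V: Model S1 is ranked higher on 3 ballots, Model V on 12. Model V wins 12–3.
Model S1 vs Model W: Model W, 8–7.
Model V vs Model W: 4 for Model V, 11 for Model W — Model W by 11–4.
Bolt loses to every other design — it is the Condorcet loser.

Bolt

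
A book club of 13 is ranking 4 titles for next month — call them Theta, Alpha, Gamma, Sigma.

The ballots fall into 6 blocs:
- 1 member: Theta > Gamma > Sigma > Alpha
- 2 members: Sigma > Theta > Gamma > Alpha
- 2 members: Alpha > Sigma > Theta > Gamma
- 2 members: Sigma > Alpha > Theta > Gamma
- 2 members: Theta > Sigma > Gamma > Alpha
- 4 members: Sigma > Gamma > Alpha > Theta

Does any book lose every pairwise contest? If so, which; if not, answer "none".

none

Head-to-head results (13 members):
Theta vs Alpha: Alpha, 8–5.
Theta vs Gamma: Theta wins 9–4.
Theta vs Sigma: 1+2 = 3 for Theta, 10 for Sigma — Sigma by 10–3.
Alpha–Gamma: Gamma 9–4.
Alpha–Sigma: Sigma 11–2.
Gamma vs Sigma: Sigma, 12–1.
Every book wins at least one matchup (Theta beats Gamma; Alpha beats Theta; Gamma beats Alpha; Sigma beats Theta), so there is no Condorcet loser.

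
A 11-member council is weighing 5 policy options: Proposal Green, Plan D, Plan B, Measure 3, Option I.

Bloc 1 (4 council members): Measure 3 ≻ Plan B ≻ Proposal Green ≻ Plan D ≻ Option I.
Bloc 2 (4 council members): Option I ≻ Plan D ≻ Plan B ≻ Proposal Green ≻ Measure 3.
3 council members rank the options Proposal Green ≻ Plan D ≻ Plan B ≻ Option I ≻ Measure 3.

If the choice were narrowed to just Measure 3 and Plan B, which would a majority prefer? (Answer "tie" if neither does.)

Ballots ranking Measure 3 above Plan B: 4.
Ballots ranking Plan B above Measure 3: 11 − 4 = 7.
Plan B wins the head-to-head 7–4.

Plan B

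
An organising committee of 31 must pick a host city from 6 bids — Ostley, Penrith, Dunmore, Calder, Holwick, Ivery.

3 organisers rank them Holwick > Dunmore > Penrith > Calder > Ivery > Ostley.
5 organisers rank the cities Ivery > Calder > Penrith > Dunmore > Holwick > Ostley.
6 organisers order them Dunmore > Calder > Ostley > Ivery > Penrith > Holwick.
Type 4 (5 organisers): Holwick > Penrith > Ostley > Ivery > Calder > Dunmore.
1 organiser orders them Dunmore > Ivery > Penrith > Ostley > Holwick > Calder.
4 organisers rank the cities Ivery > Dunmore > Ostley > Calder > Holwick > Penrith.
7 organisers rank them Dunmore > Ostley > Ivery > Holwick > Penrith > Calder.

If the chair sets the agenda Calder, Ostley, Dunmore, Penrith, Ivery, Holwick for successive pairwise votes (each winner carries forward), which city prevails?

Round 1: Calder vs Ostley — 14–17, Ostley advances.
Round 2: Ostley vs Dunmore — 5–26, Dunmore advances.
Round 3: Dunmore vs Penrith — 21–10, Dunmore advances.
Round 4: Dunmore vs Ivery — 17–14, Dunmore advances.
Round 5: Dunmore vs Holwick — 23–8, Dunmore advances.
Dunmore survives the agenda.

Dunmore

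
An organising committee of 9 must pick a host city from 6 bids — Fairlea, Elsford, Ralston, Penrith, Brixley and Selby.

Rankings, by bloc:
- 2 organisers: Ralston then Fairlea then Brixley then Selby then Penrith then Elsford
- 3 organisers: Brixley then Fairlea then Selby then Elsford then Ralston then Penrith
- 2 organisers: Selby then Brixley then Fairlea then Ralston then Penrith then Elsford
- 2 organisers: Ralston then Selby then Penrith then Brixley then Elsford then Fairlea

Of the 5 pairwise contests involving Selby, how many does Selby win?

Selby against each rival (9 organisers):
Selby–Fairlea: Fairlea 5–4.
Selby vs Elsford: Selby preferred on 2+3+2+2 = 9 ballots; Selby wins 9–0.
Selby vs Ralston: 5 to 4, Selby.
Selby vs Penrith: 2+3+2+2 = 9 for Selby, 0 for Penrith — Selby by 9–0.
Selby vs Brixley: 4 to 5, Brixley.
Selby beats Elsford, Ralston, Penrith; loses to Fairlea, Brixley — 3 pairwise wins.

3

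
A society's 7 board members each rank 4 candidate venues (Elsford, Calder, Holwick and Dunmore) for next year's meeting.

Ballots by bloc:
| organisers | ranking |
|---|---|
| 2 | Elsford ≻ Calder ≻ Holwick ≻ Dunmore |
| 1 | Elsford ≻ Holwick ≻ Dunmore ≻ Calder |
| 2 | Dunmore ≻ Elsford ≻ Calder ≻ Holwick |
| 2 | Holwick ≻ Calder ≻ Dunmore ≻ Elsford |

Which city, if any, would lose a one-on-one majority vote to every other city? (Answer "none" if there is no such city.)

none

Head-to-head results (7 organisers):
Elsford vs Calder: Elsford, 5–2.
Elsford vs Holwick: Elsford wins 5–2.
Elsford vs Dunmore: Dunmore wins 4–3.
Calder vs Holwick: 4 to 3, Calder.
Calder vs Dunmore: Calder wins 4–3.
Holwick vs Dunmore: Holwick wins 5–2.
No city is winless: Elsford beats Calder; Calder beats Holwick; Holwick beats Dunmore; Dunmore beats Elsford. There is no Condorcet loser.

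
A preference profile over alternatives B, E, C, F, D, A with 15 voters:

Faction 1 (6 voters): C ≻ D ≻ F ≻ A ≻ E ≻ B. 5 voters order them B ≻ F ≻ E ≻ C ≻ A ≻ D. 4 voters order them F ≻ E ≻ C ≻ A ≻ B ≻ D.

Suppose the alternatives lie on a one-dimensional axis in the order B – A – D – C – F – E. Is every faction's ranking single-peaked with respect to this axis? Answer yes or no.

Axis positions: B=1, A=2, D=3, C=4, F=5, E=6.
Faction 1 (peak C at position 4): ranking walks positions 4-3-5-2-6-1, expanding outward from the peak — single-peaked.
Faction 2: ranking walks positions 1-5-6-4-2-3; F is ranked above A even though A lies between F and the peak B on the axis — preferences dip and rise again. Not single-peaked.
Faction 3: ranking walks positions 5-6-4-2-1-3; A is ranked above D even though D lies between A and the peak F on the axis — preferences dip and rise again. Not single-peaked.
Faction 2 violates single-peakedness, so the profile is not single-peaked on this axis.

no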